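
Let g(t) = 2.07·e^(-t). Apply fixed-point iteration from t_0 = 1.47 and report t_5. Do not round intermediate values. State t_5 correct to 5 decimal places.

0.64359

t_1 = g(1.470000) = 0.475946
t_2 = g(0.475946) = 1.286085
t_3 = g(1.286085) = 0.572046
t_4 = g(0.572046) = 1.168245
t_5 = g(1.168245) = 0.643588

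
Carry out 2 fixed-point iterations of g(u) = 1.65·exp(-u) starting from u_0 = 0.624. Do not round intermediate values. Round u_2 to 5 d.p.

u_1 = g(0.624000) = 0.884065
u_2 = g(0.884065) = 0.681615

0.68162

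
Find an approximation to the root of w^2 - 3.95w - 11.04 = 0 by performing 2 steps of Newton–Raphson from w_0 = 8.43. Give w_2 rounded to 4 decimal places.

5.8711

f'(w) = 2w - 3.95
w_0 = 8.430000: f = 26.726400, f' = 12.910000 → w_1 = 8.430000 - (26.726400)/(12.910000) = 6.359791
w_1 = 6.359791: f = 4.285766, f' = 8.769582 → w_2 = 6.359791 - (4.285766)/(8.769582) = 5.871083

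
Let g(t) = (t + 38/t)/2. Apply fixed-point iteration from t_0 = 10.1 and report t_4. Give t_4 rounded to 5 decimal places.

t_1 = g(10.100000) = 6.931188
t_2 = g(6.931188) = 6.206827
t_3 = g(6.206827) = 6.164559
t_4 = g(6.164559) = 6.164414

6.16441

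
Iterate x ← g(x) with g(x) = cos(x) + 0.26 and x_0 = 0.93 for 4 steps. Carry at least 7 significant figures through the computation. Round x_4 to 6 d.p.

x_1 = g(0.930000) = 0.857834
x_2 = g(0.857834) = 0.914077
x_3 = g(0.914077) = 0.870522
x_4 = g(0.870522) = 0.904428

0.904428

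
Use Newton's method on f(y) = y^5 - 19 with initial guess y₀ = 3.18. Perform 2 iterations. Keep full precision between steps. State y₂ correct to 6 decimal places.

f'(y) = 5y⁴
y_0 = 3.180000: f = 306.188815, f' = 511.303169 → y_1 = 3.180000 - (306.188815)/(511.303169) = 2.581160
y_1 = 2.581160: f = 95.570970, f' = 221.936982 → y_2 = 2.581160 - (95.570970)/(221.936982) = 2.150538

2.150538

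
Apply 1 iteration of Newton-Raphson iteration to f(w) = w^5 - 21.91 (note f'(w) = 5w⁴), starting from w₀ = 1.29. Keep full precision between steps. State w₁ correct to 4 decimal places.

w_0 = 1.290000: f = -18.337695, f' = 13.846144 → w_1 = 1.290000 - (-18.337695)/(13.846144) = 2.614390

2.6144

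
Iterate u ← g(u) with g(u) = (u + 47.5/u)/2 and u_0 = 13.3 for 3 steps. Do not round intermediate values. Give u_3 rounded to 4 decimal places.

u_1 = g(13.300000) = 8.435714
u_2 = g(8.435714) = 7.033268
u_3 = g(7.033268) = 6.893443

6.8934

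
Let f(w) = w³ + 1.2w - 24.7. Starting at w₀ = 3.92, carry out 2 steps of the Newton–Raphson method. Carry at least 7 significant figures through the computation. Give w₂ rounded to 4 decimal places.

f'(w) = 3w² + 1.2
w_0 = 3.920000: f = 40.240288, f' = 47.299200 → w_1 = 3.920000 - (40.240288)/(47.299200) = 3.069240
w_1 = 3.069240: f = 7.896035, f' = 29.460695 → w_2 = 3.069240 - (7.896035)/(29.460695) = 2.801220

2.8012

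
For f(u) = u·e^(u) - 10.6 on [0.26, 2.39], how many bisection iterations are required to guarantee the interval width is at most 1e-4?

15

Initial width b − a = 2.39 − 0.26 = 2.130000.
After n steps the width is (b−a)/2^n; need (b−a)/2^n ≤ 1e-4.
So n ≥ log₂(2.130000/1e-4) = log₂(21300.0000) ≈ 14.3786.
Hence n = 15.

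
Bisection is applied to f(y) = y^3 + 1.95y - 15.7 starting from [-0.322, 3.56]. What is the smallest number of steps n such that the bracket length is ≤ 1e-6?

Initial width b − a = 3.56 − -0.322 = 3.882000.
After n steps the width is (b−a)/2^n; need (b−a)/2^n ≤ 1e-6.
So n ≥ log₂(3.882000/1e-6) = log₂(3882000.0000) ≈ 21.8884.
Hence n = 22.

22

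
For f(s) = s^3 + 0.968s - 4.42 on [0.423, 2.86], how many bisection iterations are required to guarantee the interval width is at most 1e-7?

25

Initial width b − a = 2.86 − 0.423 = 2.437000.
After n steps the width is (b−a)/2^n; need (b−a)/2^n ≤ 1e-7.
So n ≥ log₂(2.437000/1e-7) = log₂(24370000.0000) ≈ 24.5386.
Hence n = 25.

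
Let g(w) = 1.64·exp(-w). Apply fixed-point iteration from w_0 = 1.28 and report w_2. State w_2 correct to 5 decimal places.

w_1 = g(1.280000) = 0.455981
w_2 = g(0.455981) = 1.039474

1.03947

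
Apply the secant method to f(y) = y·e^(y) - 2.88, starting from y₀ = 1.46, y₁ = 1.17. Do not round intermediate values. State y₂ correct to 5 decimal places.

f(y_0) = 3.406701, f(y_1) = 0.889731
y_2 = 1.170000 - (0.889731)·(1.170000 - 1.460000)/(0.889731 - (3.406701)) = 1.067487; f(y_2) = 0.224319

1.06749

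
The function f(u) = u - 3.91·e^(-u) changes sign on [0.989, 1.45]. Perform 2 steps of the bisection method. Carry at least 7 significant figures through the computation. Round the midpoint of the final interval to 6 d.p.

1.161875

f(0.989000) = -0.465318, f(1.450000) = 0.532830 (opposite signs)
step 1: m = 1.219500, f(m) = 0.064573 > 0 → root in [0.989000, 1.219500]
step 2: m = 1.104250, f(m) = -0.191756 < 0 → root in [1.104250, 1.219500]
Midpoint of [1.104250, 1.219500] = 1.161875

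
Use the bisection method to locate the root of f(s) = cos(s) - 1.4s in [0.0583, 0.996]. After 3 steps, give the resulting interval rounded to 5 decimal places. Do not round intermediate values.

f(0.058300) = 0.916681, f(0.996000) = -0.850736 (opposite signs)
step 1: m = 0.527150, f(m) = 0.126234 > 0 → root in [0.527150, 0.996000]
step 2: m = 0.761575, f(m) = -0.342455 < 0 → root in [0.527150, 0.761575]
step 3: m = 0.644362, f(m) = -0.102625 < 0 → root in [0.527150, 0.644362]

[0.52715, 0.64436]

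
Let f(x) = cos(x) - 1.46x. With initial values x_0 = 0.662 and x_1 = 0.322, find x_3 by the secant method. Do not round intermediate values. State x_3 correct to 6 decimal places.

f(x_0) = -0.177756, f(x_1) = 0.478484
x_2 = 0.322000 - (0.478484)·(0.322000 - 0.662000)/(0.478484 - (-0.177756)) = 0.569904; f(x_2) = 0.009892
x_3 = 0.569904 - (0.009892)·(0.569904 - 0.322000)/(0.009892 - (0.478484)) = 0.575138; f(x_3) = -0.000584

0.575138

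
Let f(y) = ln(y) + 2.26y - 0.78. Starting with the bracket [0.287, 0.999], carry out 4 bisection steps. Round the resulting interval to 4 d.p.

[0.5540, 0.5985]

f(0.287000) = -1.379653, f(0.999000) = 1.476739 (opposite signs)
step 1: m = 0.643000, f(m) = 0.231569 > 0 → root in [0.287000, 0.643000]
step 2: m = 0.465000, f(m) = -0.494818 < 0 → root in [0.465000, 0.643000]
step 3: m = 0.554000, f(m) = -0.118551 < 0 → root in [0.554000, 0.643000]
step 4: m = 0.598500, f(m) = 0.059281 > 0 → root in [0.554000, 0.598500]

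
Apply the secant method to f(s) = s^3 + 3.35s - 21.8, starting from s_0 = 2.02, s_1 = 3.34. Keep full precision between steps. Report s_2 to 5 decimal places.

2.28806

f(s_0) = -6.790592, f(s_1) = 26.648704
s_2 = 3.340000 - (26.648704)·(3.340000 - 2.020000)/(26.648704 - (-6.790592)) = 2.288055; f(s_2) = -2.156594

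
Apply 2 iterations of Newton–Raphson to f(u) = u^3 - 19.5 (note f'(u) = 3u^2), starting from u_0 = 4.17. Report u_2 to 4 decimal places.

Newton update: u ← u − f(u)/f'(u).
u_0 = 4.170000: f = 53.011713, f' = 52.166700 → u_1 = 4.170000 - (53.011713)/(52.166700) = 3.153802
u_1 = 3.153802: f = 11.869178, f' = 29.839395 → u_2 = 3.153802 - (11.869178)/(29.839395) = 2.756033

2.7560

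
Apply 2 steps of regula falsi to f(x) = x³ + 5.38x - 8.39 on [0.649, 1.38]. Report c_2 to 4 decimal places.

f(0.649000) = -4.625021, f(1.380000) = 1.662472
step 1: c = 1.186717, f(c) = -0.334215 < 0 → new bracket [1.186717, 1.380000]
step 2: c = 1.219069, f(c) = -0.019711 < 0 → new bracket [1.219069, 1.380000]

1.2191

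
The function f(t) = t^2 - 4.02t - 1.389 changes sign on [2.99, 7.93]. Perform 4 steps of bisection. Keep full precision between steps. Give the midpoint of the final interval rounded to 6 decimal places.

f(2.990000) = -4.468700, f(7.930000) = 29.617300 (opposite signs)
step 1: m = 5.460000, f(m) = 6.473400 > 0 → root in [2.990000, 5.460000]
step 2: m = 4.225000, f(m) = -0.522875 < 0 → root in [4.225000, 5.460000]
step 3: m = 4.842500, f(m) = 2.593956 > 0 → root in [4.225000, 4.842500]
step 4: m = 4.533750, f(m) = 0.940214 > 0 → root in [4.225000, 4.533750]
Midpoint of [4.225000, 4.533750] = 4.379375

4.379375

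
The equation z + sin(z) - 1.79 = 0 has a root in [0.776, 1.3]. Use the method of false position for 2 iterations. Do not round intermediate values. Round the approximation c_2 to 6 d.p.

0.967703

f(0.776000) = -0.313570, f(1.300000) = 0.473558
step 1: c = 0.984747, f(c) = 0.027879 > 0 → new bracket [0.776000, 0.984747]
step 2: c = 0.967703, f(c) = 0.001288 > 0 → new bracket [0.776000, 0.967703]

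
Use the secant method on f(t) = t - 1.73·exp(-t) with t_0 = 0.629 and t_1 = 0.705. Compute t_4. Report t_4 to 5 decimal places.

0.78729

f(t_0) = -0.293306, f(t_1) = -0.149808
t_2 = 0.705000 - (-0.149808)·(0.705000 - 0.629000)/(-0.149808 - (-0.293306)) = 0.784342; f(t_2) = -0.005265
t_3 = 0.784342 - (-0.005265)·(0.784342 - 0.705000)/(-0.005265 - (-0.149808)) = 0.787232; f(t_3) = -0.000096
t_4 = 0.787232 - (-0.000096)·(0.787232 - 0.784342)/(-0.000096 - (-0.005265)) = 0.787286; f(t_4) = -0.000000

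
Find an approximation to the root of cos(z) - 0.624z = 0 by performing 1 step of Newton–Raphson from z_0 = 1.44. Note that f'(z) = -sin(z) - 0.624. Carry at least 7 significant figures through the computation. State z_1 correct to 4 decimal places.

0.9645

z_0 = 1.440000: f = -0.768136, f' = -1.615458 → z_1 = 1.440000 - (-0.768136)/(-1.615458) = 0.964509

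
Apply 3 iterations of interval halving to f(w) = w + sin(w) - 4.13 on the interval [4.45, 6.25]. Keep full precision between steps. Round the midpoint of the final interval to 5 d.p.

5.01250

f(4.450000) = -0.645773, f(6.250000) = 2.086821 (opposite signs)
step 1: m = 5.350000, f(m) = 0.416480 > 0 → root in [4.450000, 5.350000]
step 2: m = 4.900000, f(m) = -0.212453 < 0 → root in [4.900000, 5.350000]
step 3: m = 5.125000, f(m) = 0.078923 > 0 → root in [4.900000, 5.125000]
Midpoint of [4.900000, 5.125000] = 5.012500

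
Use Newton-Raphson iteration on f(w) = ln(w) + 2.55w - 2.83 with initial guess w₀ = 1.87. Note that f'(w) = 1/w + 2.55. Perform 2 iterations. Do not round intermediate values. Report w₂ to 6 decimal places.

w_0 = 1.870000: f = 2.564438, f' = 3.084759 → w_1 = 1.870000 - (2.564438)/(3.084759) = 1.038675
w_1 = 1.038675: f = -0.143434, f' = 3.512765 → w_2 = 1.038675 - (-0.143434)/(3.512765) = 1.079507

1.079507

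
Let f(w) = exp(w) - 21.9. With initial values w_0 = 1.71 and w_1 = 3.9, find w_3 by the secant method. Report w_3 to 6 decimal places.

f(w_0) = -16.371039, f(w_1) = 27.502449
w_2 = 3.900000 - (27.502449)·(3.900000 - 1.710000)/(27.502449 - (-16.371039)) = 2.527181; f(w_2) = -9.381834
w_3 = 2.527181 - (-9.381834)·(2.527181 - 3.900000)/(-9.381834 - (27.502449)) = 2.876369; f(w_3) = -4.150290

2.876369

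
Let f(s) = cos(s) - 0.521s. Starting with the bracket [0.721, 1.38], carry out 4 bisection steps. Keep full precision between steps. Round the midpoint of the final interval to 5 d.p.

f(0.721000) = 0.375505, f(1.380000) = -0.529339 (opposite signs)
step 1: m = 1.050500, f(m) = -0.050173 < 0 → root in [0.721000, 1.050500]
step 2: m = 0.885750, f(m) = 0.171233 > 0 → root in [0.885750, 1.050500]
step 3: m = 0.968125, f(m) = 0.062452 > 0 → root in [0.968125, 1.050500]
step 4: m = 1.009313, f(m) = 0.006591 > 0 → root in [1.009313, 1.050500]
Midpoint of [1.009313, 1.050500] = 1.029906

1.02991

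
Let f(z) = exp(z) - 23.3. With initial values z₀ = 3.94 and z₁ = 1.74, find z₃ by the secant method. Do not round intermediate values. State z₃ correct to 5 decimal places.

3.70371

f(z_0) = 28.118601, f(z_1) = -17.602657
z_2 = 1.740000 - (-17.602657)·(1.740000 - 3.940000)/(-17.602657 - (28.118601)) = 2.586999; f(z_2) = -10.010176
z_3 = 2.586999 - (-10.010176)·(2.586999 - 1.740000)/(-10.010176 - (-17.602657)) = 3.703709; f(z_3) = 17.297619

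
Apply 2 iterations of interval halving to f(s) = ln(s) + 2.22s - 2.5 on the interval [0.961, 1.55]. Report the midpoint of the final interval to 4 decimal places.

1.0346

f(0.961000) = -0.406361, f(1.550000) = 1.379255 (opposite signs)
step 1: m = 1.255500, f(m) = 0.514744 > 0 → root in [0.961000, 1.255500]
step 2: m = 1.108250, f(m) = 0.063097 > 0 → root in [0.961000, 1.108250]
Midpoint of [0.961000, 1.108250] = 1.034625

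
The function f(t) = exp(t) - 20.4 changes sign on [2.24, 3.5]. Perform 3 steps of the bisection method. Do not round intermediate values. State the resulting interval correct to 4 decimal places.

[2.8700, 3.0275]

f(2.240000) = -11.006669, f(3.500000) = 12.715452 (opposite signs)
step 1: m = 2.870000, f(m) = -2.762982 < 0 → root in [2.870000, 3.500000]
step 2: m = 3.185000, f(m) = 3.767288 > 0 → root in [2.870000, 3.185000]
step 3: m = 3.027500, f(m) = 0.245554 > 0 → root in [2.870000, 3.027500]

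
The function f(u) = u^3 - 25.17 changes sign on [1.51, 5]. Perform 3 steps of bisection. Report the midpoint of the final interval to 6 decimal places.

3.036875

f(1.510000) = -21.727049, f(5.000000) = 99.830000 (opposite signs)
step 1: m = 3.255000, f(m) = 9.316806 > 0 → root in [1.510000, 3.255000]
step 2: m = 2.382500, f(m) = -11.646200 < 0 → root in [2.382500, 3.255000]
step 3: m = 2.818750, f(m) = -2.774040 < 0 → root in [2.818750, 3.255000]
Midpoint of [2.818750, 3.255000] = 3.036875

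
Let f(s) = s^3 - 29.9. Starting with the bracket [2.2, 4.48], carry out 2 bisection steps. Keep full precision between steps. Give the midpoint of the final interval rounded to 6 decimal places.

f(2.200000) = -19.252000, f(4.480000) = 60.015392 (opposite signs)
step 1: m = 3.340000, f(m) = 7.359704 > 0 → root in [2.200000, 3.340000]
step 2: m = 2.770000, f(m) = -8.646067 < 0 → root in [2.770000, 3.340000]
Midpoint of [2.770000, 3.340000] = 3.055000

3.055000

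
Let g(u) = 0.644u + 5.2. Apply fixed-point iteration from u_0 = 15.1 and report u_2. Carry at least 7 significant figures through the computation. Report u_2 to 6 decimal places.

u_1 = g(15.100000) = 14.924400
u_2 = g(14.924400) = 14.811314

14.811314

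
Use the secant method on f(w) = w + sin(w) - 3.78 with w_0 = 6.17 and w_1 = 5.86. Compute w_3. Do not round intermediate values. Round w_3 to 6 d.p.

4.842727

Secant update: w_(k+1) = w_k − f(w_k)·(w_k − w_(k-1))/(f(w_k) − f(w_(k-1))).
f(w_0) = 2.277056, f(w_1) = 1.669333
w_2 = 5.860000 - (1.669333)·(5.860000 - 6.170000)/(1.669333 - (2.277056)) = 5.008472; f(w_2) = 0.271985
w_3 = 5.008472 - (0.271985)·(5.008472 - 5.860000)/(0.271985 - (1.669333)) = 4.842727; f(w_3) = 0.071209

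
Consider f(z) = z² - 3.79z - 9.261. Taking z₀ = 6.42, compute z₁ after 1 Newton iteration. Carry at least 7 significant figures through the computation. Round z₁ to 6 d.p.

5.577613

f'(z) = 2z - 3.79
z_0 = 6.420000: f = 7.623600, f' = 9.050000 → z_1 = 6.420000 - (7.623600)/(9.050000) = 5.577613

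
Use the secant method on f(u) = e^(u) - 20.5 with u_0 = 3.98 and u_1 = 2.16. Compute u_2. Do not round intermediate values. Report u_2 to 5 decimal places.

2.64006

f(u_0) = 33.017034, f(u_1) = -11.828862
u_2 = 2.160000 - (-11.828862)·(2.160000 - 3.980000)/(-11.828862 - (33.017034)) = 2.640056; f(u_2) = -6.486015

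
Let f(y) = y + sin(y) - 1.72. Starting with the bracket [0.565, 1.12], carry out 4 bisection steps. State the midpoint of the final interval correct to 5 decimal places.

f(0.565000) = -0.619584, f(1.120000) = 0.300100 (opposite signs)
step 1: m = 0.842500, f(m) = -0.131191 < 0 → root in [0.842500, 1.120000]
step 2: m = 0.981250, f(m) = 0.092443 > 0 → root in [0.842500, 0.981250]
step 3: m = 0.911875, f(m) = -0.017472 < 0 → root in [0.911875, 0.981250]
step 4: m = 0.946562, f(m) = 0.037974 > 0 → root in [0.911875, 0.946562]
Midpoint of [0.911875, 0.946562] = 0.929219

0.92922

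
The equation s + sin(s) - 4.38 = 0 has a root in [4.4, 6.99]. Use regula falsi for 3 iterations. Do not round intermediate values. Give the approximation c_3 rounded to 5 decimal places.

False-position update: c = (a·f(b) − b·f(a))/(f(b) − f(a)); replace the endpoint whose sign matches f(c).
f(4.400000) = -0.931602, f(6.990000) = 3.259415
step 1: c = 4.975719, f(c) = -0.369809 < 0 → new bracket [4.975719, 6.990000]
step 2: c = 5.180970, f(c) = -0.091241 < 0 → new bracket [5.180970, 6.990000]
step 3: c = 5.230231, f(c) = -0.018659 < 0 → new bracket [5.230231, 6.990000]

5.23023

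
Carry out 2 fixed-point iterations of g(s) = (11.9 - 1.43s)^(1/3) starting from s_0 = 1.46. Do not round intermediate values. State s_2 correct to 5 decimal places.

s_1 = g(1.460000) = 2.140863
s_2 = g(2.140863) = 2.067572

2.06757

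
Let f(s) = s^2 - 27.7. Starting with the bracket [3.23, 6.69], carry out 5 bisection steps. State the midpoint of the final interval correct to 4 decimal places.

5.2303

f(3.230000) = -17.267100, f(6.690000) = 17.056100 (opposite signs)
step 1: m = 4.960000, f(m) = -3.098400 < 0 → root in [4.960000, 6.690000]
step 2: m = 5.825000, f(m) = 6.230625 > 0 → root in [4.960000, 5.825000]
step 3: m = 5.392500, f(m) = 1.379056 > 0 → root in [4.960000, 5.392500]
step 4: m = 5.176250, f(m) = -0.906436 < 0 → root in [5.176250, 5.392500]
step 5: m = 5.284375, f(m) = 0.224619 > 0 → root in [5.176250, 5.284375]
Midpoint of [5.176250, 5.284375] = 5.230313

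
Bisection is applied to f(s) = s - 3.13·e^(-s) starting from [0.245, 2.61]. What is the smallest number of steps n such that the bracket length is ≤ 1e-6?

Initial width b − a = 2.61 − 0.245 = 2.365000.
After n steps the width is (b−a)/2^n; need (b−a)/2^n ≤ 1e-6.
So n ≥ log₂(2.365000/1e-6) = log₂(2365000.0000) ≈ 21.1734.
Hence n = 22.

22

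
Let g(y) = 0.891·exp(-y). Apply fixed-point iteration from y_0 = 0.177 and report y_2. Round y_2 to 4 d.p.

y_1 = g(0.177000) = 0.746462
y_2 = g(0.746462) = 0.422370

0.4224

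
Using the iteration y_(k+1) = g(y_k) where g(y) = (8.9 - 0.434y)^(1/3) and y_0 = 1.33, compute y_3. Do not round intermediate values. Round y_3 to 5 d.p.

y_1 = g(1.330000) = 2.026544
y_2 = g(2.026544) = 2.001705
y_3 = g(2.001705) = 2.002602

2.00260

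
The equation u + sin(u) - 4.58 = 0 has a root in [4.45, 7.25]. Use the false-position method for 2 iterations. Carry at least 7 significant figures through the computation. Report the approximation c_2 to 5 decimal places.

5.32773

f(4.450000) = -1.095773, f(7.250000) = 3.493081
step 1: c = 5.118612, f(c) = -0.380007 < 0 → new bracket [5.118612, 7.250000]
step 2: c = 5.327733, f(c) = -0.068842 < 0 → new bracket [5.327733, 7.250000]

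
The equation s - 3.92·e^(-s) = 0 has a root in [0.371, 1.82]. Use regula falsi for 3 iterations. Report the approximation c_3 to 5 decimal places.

f(0.371000) = -2.333972, f(1.820000) = 1.184859
step 1: c = 1.332093, f(c) = 0.297511 > 0 → new bracket [0.371000, 1.332093]
step 2: c = 1.223434, f(c) = 0.070099 > 0 → new bracket [0.371000, 1.223434]
step 3: c = 1.198578, f(c) = 0.016217 > 0 → new bracket [0.371000, 1.198578]

1.19858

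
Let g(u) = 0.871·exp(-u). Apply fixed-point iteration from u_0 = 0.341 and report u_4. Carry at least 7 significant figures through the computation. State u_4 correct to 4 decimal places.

0.5050

u_1 = g(0.341000) = 0.619332
u_2 = g(0.619332) = 0.468863
u_3 = g(0.468863) = 0.544997
u_4 = g(0.544997) = 0.505044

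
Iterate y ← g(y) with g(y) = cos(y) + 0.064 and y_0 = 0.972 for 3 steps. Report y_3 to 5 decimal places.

0.70622

y_1 = g(0.972000) = 0.627649
y_2 = g(0.627649) = 0.873411
y_3 = g(0.873411) = 0.706216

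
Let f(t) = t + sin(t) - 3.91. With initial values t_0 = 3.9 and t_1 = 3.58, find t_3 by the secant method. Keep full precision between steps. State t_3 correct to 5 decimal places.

4.14530

f(t_0) = -0.697766, f(t_1) = -0.754498
t_2 = 3.580000 - (-0.754498)·(3.580000 - 3.900000)/(-0.754498 - (-0.697766)) = 7.835802; f(t_2) = 4.925637
t_3 = 7.835802 - (4.925637)·(7.835802 - 3.580000)/(4.925637 - (-0.754498)) = 4.145302; f(t_3) = -0.608167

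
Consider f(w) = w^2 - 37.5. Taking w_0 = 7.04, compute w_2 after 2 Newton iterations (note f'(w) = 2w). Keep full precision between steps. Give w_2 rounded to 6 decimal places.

6.124012

w_0 = 7.040000: f = 12.061600, f' = 14.080000 → w_1 = 7.040000 - (12.061600)/(14.080000) = 6.183352
w_1 = 6.183352: f = 0.733845, f' = 12.366705 → w_2 = 6.183352 - (0.733845)/(12.366705) = 6.124012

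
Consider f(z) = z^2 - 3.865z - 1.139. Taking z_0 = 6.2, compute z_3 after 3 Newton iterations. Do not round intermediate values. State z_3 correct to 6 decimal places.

4.140576

f'(z) = 2z - 3.865
z_0 = 6.200000: f = 13.338000, f' = 8.535000 → z_1 = 6.200000 - (13.338000)/(8.535000) = 4.637258
z_1 = 4.637258: f = 2.442161, f' = 5.409517 → z_2 = 4.637258 - (2.442161)/(5.409517) = 4.185802
z_2 = 4.185802: f = 0.203813, f' = 4.506604 → z_3 = 4.185802 - (0.203813)/(4.506604) = 4.140576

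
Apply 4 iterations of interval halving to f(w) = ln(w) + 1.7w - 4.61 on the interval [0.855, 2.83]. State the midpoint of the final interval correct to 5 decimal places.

f(0.855000) = -3.313154, f(2.830000) = 1.241277 (opposite signs)
step 1: m = 1.842500, f(m) = -0.866627 < 0 → root in [1.842500, 2.830000]
step 2: m = 2.336250, f(m) = 0.210172 > 0 → root in [1.842500, 2.336250]
step 3: m = 2.089375, f(m) = -0.321198 < 0 → root in [2.089375, 2.336250]
step 4: m = 2.212813, f(m) = -0.053954 < 0 → root in [2.212813, 2.336250]
Midpoint of [2.212813, 2.336250] = 2.274531

2.27453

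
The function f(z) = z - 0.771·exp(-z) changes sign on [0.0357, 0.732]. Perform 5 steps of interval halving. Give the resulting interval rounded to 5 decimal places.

f(0.035700) = -0.708261, f(0.732000) = 0.361191 (opposite signs)
step 1: m = 0.383850, f(m) = -0.141381 < 0 → root in [0.383850, 0.732000]
step 2: m = 0.557925, f(m) = 0.116608 > 0 → root in [0.383850, 0.557925]
step 3: m = 0.470888, f(m) = -0.010562 < 0 → root in [0.470888, 0.557925]
step 4: m = 0.514406, f(m) = 0.053460 > 0 → root in [0.470888, 0.514406]
step 5: m = 0.492647, f(m) = 0.021560 > 0 → root in [0.470888, 0.492647]

[0.47089, 0.49265]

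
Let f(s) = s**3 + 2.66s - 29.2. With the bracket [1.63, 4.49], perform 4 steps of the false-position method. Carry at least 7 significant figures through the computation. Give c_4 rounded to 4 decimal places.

f(1.630000) = -20.533453, f(4.490000) = 73.262249
step 1: c = 2.256102, f(c) = -11.715218 < 0 → new bracket [2.256102, 4.490000]
step 2: c = 2.564073, f(c) = -5.522142 < 0 → new bracket [2.564073, 4.490000]
step 3: c = 2.699065, f(c) = -2.357933 < 0 → new bracket [2.699065, 4.490000]
step 4: c = 2.754908, f(c) = -0.963509 < 0 → new bracket [2.754908, 4.490000]

2.7549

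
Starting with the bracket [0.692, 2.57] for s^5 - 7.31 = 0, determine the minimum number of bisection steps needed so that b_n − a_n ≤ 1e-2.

Initial width b − a = 2.57 − 0.692 = 1.878000.
After n steps the width is (b−a)/2^n; need (b−a)/2^n ≤ 1e-2.
So n ≥ log₂(1.878000/1e-2) = log₂(187.8000) ≈ 7.5531.
Hence n = 8.

8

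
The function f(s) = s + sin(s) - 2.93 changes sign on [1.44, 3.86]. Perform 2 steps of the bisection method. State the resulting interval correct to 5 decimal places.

f(1.440000) = -0.498542, f(3.860000) = 0.271814 (opposite signs)
step 1: m = 2.650000, f(m) = 0.192031 > 0 → root in [1.440000, 2.650000]
step 2: m = 2.045000, f(m) = 0.004657 > 0 → root in [1.440000, 2.045000]

[1.44000, 2.04500]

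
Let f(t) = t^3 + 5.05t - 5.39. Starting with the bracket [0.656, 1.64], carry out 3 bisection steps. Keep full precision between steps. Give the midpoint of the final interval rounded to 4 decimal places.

0.9635

f(0.656000) = -1.794900, f(1.640000) = 7.302944 (opposite signs)
step 1: m = 1.148000, f(m) = 1.920354 > 0 → root in [0.656000, 1.148000]
step 2: m = 0.902000, f(m) = -0.101029 < 0 → root in [0.902000, 1.148000]
step 3: m = 1.025000, f(m) = 0.863141 > 0 → root in [0.902000, 1.025000]
Midpoint of [0.902000, 1.025000] = 0.963500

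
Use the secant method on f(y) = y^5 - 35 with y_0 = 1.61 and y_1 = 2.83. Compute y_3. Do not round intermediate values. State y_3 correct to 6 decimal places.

1.891627

f(y_0) = -24.182438, f(y_1) = 146.523216
y_2 = 2.830000 - (146.523216)·(2.830000 - 1.610000)/(146.523216 - (-24.182438)) = 1.782827; f(y_2) = -16.988652
y_3 = 1.782827 - (-16.988652)·(1.782827 - 2.830000)/(-16.988652 - (146.523216)) = 1.891627; f(y_3) = -10.779815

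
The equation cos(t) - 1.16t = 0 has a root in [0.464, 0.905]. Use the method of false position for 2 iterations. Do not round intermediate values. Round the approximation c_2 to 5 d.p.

f(0.464000) = 0.356030, f(0.905000) = -0.432114
step 1: c = 0.663214, f(c) = 0.018690 > 0 → new bracket [0.663214, 0.905000]
step 2: c = 0.673238, f(c) = 0.000851 > 0 → new bracket [0.673238, 0.905000]

0.67324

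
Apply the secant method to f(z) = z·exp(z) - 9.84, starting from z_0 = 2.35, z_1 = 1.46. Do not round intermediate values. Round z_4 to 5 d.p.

1.73375

f(z_0) = 14.801089, f(z_1) = -3.553299
z_2 = 1.460000 - (-3.553299)·(1.460000 - 2.350000)/(-3.553299 - (14.801089)) = 1.632299; f(z_2) = -1.489780
z_3 = 1.632299 - (-1.489780)·(1.632299 - 1.460000)/(-1.489780 - (-3.553299)) = 1.756692; f(z_3) = 0.336934
z_4 = 1.756692 - (0.336934)·(1.756692 - 1.632299)/(0.336934 - (-1.489780)) = 1.733748; f(z_4) = -0.023813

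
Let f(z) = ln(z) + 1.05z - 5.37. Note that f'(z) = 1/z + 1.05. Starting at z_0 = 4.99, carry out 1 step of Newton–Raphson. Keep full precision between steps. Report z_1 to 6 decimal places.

Newton update: z ← z − f(z)/f'(z).
z_0 = 4.990000: f = 1.476936, f' = 1.250401 → z_1 = 4.990000 - (1.476936)/(1.250401) = 3.808830

3.808830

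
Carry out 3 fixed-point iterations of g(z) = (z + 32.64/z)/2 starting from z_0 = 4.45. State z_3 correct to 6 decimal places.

5.713143

z_1 = g(4.450000) = 5.892416
z_2 = g(5.892416) = 5.715870
z_3 = g(5.715870) = 5.713143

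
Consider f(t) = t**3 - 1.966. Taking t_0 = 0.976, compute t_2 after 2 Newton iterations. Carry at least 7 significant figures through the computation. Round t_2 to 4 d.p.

1.2581

f'(t) = 3t**2
t_0 = 0.976000: f = -1.036286, f' = 2.857728 → t_1 = 0.976000 - (-1.036286)/(2.857728) = 1.338626
t_1 = 1.338626: f = 0.432709, f' = 5.375757 → t_2 = 1.338626 - (0.432709)/(5.375757) = 1.258133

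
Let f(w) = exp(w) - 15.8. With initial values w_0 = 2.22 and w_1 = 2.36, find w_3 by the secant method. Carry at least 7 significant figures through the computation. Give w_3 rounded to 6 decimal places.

2.733556

f(w_0) = -6.592669, f(w_1) = -5.209049
w_2 = 2.360000 - (-5.209049)·(2.360000 - 2.220000)/(-5.209049 - (-6.592669)) = 2.887071; f(w_2) = 2.140691
w_3 = 2.887071 - (2.140691)·(2.887071 - 2.360000)/(2.140691 - (-5.209049)) = 2.733556; f(w_3) = -0.412490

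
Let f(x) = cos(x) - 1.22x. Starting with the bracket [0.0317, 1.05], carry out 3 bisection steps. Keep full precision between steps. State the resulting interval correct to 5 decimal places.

f(0.031700) = 0.960824, f(1.050000) = -0.783429 (opposite signs)
step 1: m = 0.540850, f(m) = 0.197434 > 0 → root in [0.540850, 1.050000]
step 2: m = 0.795425, f(m) = -0.270437 < 0 → root in [0.540850, 0.795425]
step 3: m = 0.668138, f(m) = -0.030151 < 0 → root in [0.540850, 0.668138]

[0.54085, 0.66814]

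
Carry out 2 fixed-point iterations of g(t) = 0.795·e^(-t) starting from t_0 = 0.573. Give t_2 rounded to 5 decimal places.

0.50780

t_1 = g(0.573000) = 0.448246
t_2 = g(0.448246) = 0.507804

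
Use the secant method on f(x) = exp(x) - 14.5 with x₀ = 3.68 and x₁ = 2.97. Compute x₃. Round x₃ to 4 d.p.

Secant update: x_(k+1) = x_k − f(x_k)·(x_k − x_(k-1))/(f(x_k) − f(x_(k-1))).
f(x_0) = 25.146394, f(x_1) = 4.991920
x_2 = 2.970000 - (4.991920)·(2.970000 - 3.680000)/(4.991920 - (25.146394)) = 2.794145; f(x_2) = 1.848646
x_3 = 2.794145 - (1.848646)·(2.794145 - 2.970000)/(1.848646 - (4.991920)) = 2.690720; f(x_3) = 0.242286

2.6907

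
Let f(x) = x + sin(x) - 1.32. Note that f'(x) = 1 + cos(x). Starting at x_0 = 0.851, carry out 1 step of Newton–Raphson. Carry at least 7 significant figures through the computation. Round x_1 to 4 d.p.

0.6805

x_0 = 0.851000: f = 0.282940, f' = 1.659232 → x_1 = 0.851000 - (0.282940)/(1.659232) = 0.680475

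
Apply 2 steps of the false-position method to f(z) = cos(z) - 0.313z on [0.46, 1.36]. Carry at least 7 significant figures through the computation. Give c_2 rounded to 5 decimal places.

f(0.460000) = 0.752072, f(1.360000) = -0.216441
step 1: c = 1.158870, f(c) = 0.037649 > 0 → new bracket [1.158870, 1.360000]
step 2: c = 1.188672, f(c) = 0.000838 > 0 → new bracket [1.188672, 1.360000]

1.18867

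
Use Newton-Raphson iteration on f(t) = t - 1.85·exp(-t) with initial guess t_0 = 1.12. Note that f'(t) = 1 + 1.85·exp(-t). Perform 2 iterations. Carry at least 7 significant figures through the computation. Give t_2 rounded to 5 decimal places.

0.81705

t_0 = 1.120000: f = 0.516382, f' = 1.603618 → t_1 = 1.120000 - (0.516382)/(1.603618) = 0.797989
t_1 = 0.797989: f = -0.034943, f' = 1.832932 → t_2 = 0.797989 - (-0.034943)/(1.832932) = 0.817053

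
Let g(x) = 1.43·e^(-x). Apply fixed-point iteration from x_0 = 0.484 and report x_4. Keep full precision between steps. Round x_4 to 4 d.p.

x_1 = g(0.484000) = 0.881328
x_2 = g(0.881328) = 0.592352
x_3 = g(0.592352) = 0.790825
x_4 = g(0.790825) = 0.648463

0.6485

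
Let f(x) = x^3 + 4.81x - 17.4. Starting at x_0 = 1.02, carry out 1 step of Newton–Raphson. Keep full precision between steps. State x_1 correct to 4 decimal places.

2.4615

f'(x) = 3x^2 + 4.81
x_0 = 1.020000: f = -11.432592, f' = 7.931200 → x_1 = 1.020000 - (-11.432592)/(7.931200) = 2.461471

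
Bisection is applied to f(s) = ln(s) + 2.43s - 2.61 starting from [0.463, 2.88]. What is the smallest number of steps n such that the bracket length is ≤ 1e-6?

22

Initial width b − a = 2.88 − 0.463 = 2.417000.
After n steps the width is (b−a)/2^n; need (b−a)/2^n ≤ 1e-6.
So n ≥ log₂(2.417000/1e-6) = log₂(2417000.0000) ≈ 21.2048.
Hence n = 22.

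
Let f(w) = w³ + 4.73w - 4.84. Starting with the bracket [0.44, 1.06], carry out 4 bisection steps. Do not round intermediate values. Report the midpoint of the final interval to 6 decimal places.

f(0.440000) = -2.673616, f(1.060000) = 1.364816 (opposite signs)
step 1: m = 0.750000, f(m) = -0.870625 < 0 → root in [0.750000, 1.060000]
step 2: m = 0.905000, f(m) = 0.181868 > 0 → root in [0.750000, 0.905000]
step 3: m = 0.827500, f(m) = -0.359289 < 0 → root in [0.827500, 0.905000]
step 4: m = 0.866250, f(m) = -0.092613 < 0 → root in [0.866250, 0.905000]
Midpoint of [0.866250, 0.905000] = 0.885625

0.885625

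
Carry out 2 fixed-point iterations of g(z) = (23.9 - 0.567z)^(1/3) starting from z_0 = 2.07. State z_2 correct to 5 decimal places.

2.81446

z_1 = g(2.070000) = 2.832542
z_2 = g(2.832542) = 2.814464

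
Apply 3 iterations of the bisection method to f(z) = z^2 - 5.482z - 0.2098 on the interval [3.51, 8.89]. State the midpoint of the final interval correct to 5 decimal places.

5.19125

f(3.510000) = -7.131520, f(8.890000) = 30.087320 (opposite signs)
step 1: m = 6.200000, f(m) = 4.241800 > 0 → root in [3.510000, 6.200000]
step 2: m = 4.855000, f(m) = -3.253885 < 0 → root in [4.855000, 6.200000]
step 3: m = 5.527500, f(m) = 0.041701 > 0 → root in [4.855000, 5.527500]
Midpoint of [4.855000, 5.527500] = 5.191250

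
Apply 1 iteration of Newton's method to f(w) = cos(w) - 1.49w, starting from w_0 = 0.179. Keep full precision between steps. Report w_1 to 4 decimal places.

0.6090

f'(w) = -sin(w) - 1.49
w_0 = 0.179000: f = 0.717312, f' = -1.668046 → w_1 = 0.179000 - (0.717312)/(-1.668046) = 0.609032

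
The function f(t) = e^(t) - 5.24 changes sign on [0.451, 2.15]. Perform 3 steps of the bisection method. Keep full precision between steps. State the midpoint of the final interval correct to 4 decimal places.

f(0.451000) = -3.670119, f(2.150000) = 3.344858 (opposite signs)
step 1: m = 1.300500, f(m) = -1.568868 < 0 → root in [1.300500, 2.150000]
step 2: m = 1.725250, f(m) = 0.373924 > 0 → root in [1.300500, 1.725250]
step 3: m = 1.512875, f(m) = -0.700236 < 0 → root in [1.512875, 1.725250]
Midpoint of [1.512875, 1.725250] = 1.619063

1.6191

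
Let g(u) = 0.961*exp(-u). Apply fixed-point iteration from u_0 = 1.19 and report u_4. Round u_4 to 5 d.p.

0.60123

u_1 = g(1.190000) = 0.292357
u_2 = g(0.292357) = 0.717389
u_3 = g(0.717389) = 0.468992
u_4 = g(0.468992) = 0.601233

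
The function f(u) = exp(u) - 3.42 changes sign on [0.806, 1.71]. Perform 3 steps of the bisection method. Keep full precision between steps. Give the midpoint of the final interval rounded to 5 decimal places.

f(0.806000) = -1.181066, f(1.710000) = 2.108961 (opposite signs)
step 1: m = 1.258000, f(m) = 0.098378 > 0 → root in [0.806000, 1.258000]
step 2: m = 1.032000, f(m) = -0.613326 < 0 → root in [1.032000, 1.258000]
step 3: m = 1.145000, f(m) = -0.277559 < 0 → root in [1.145000, 1.258000]
Midpoint of [1.145000, 1.258000] = 1.201500

1.20150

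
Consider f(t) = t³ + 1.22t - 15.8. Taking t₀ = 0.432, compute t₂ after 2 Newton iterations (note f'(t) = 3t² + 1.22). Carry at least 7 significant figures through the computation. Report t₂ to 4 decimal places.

Newton update: t ← t − f(t)/f'(t).
t_0 = 0.432000: f = -15.192338, f' = 1.779872 → t_1 = 0.432000 - (-15.192338)/(1.779872) = 8.967635
t_1 = 8.967635: f = 716.304163, f' = 242.475453 → t_2 = 8.967635 - (716.304163)/(242.475453) = 6.013505

6.0135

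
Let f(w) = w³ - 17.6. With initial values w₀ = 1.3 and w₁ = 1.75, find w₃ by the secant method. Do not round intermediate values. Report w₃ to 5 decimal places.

f(w_0) = -15.403000, f(w_1) = -12.240625
w_2 = 1.750000 - (-12.240625)·(1.750000 - 1.300000)/(-12.240625 - (-15.403000)) = 3.491818; f(w_2) = 24.975009
w_3 = 3.491818 - (24.975009)·(3.491818 - 1.750000)/(24.975009 - (-12.240625)) = 2.322903; f(w_3) = -5.065902

2.32290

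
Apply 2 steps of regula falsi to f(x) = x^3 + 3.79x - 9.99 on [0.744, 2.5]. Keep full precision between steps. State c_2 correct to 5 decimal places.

1.48674

False-position update: c = (a·f(b) − b·f(a))/(f(b) − f(a)); replace the endpoint whose sign matches f(c).
f(0.744000) = -6.758409, f(2.500000) = 15.110000
step 1: c = 1.286690, f(c) = -2.983238 < 0 → new bracket [1.286690, 2.500000]
step 2: c = 1.486742, f(c) = -1.068948 < 0 → new bracket [1.486742, 2.500000]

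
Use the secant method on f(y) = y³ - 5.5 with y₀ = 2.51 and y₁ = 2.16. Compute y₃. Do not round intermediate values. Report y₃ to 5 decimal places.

1.78676

Secant update: y_(k+1) = y_k − f(y_k)·(y_k − y_(k-1))/(f(y_k) − f(y_(k-1))).
f(y_0) = 10.313251, f(y_1) = 4.577696
y_2 = 2.160000 - (4.577696)·(2.160000 - 2.510000)/(4.577696 - (10.313251)) = 1.880656; f(y_2) = 1.151629
y_3 = 1.880656 - (1.151629)·(1.880656 - 2.160000)/(1.151629 - (4.577696)) = 1.786758; f(y_3) = 0.204231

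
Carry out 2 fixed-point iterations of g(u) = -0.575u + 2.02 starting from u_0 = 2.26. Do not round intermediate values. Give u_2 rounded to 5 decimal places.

1.60571

u_1 = g(2.260000) = 0.720500
u_2 = g(0.720500) = 1.605713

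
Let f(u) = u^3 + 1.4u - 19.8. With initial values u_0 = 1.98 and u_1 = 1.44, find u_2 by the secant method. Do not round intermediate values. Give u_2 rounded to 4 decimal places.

f(u_0) = -9.265608, f(u_1) = -14.798016
u_2 = 1.440000 - (-14.798016)·(1.440000 - 1.980000)/(-14.798016 - (-9.265608)) = 2.884385; f(u_2) = 8.235297

2.8844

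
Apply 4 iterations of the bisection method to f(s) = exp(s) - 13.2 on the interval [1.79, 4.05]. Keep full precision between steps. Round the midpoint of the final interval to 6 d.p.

2.566875

f(1.790000) = -7.210548, f(4.050000) = 44.197457 (opposite signs)
step 1: m = 2.920000, f(m) = 5.341287 > 0 → root in [1.790000, 2.920000]
step 2: m = 2.355000, f(m) = -2.661871 < 0 → root in [2.355000, 2.920000]
step 3: m = 2.637500, f(m) = 0.778214 > 0 → root in [2.355000, 2.637500]
step 4: m = 2.496250, f(m) = -1.063105 < 0 → root in [2.496250, 2.637500]
Midpoint of [2.496250, 2.637500] = 2.566875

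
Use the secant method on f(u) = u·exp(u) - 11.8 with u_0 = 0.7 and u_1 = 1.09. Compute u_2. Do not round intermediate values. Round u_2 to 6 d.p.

2.911524

f(u_0) = -10.390373, f(u_1) = -8.558041
u_2 = 1.090000 - (-8.558041)·(1.090000 - 0.700000)/(-8.558041 - (-10.390373)) = 2.911524; f(u_2) = 41.727761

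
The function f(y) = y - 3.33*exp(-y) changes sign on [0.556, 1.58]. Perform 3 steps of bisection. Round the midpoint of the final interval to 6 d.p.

1.132000

f(0.556000) = -1.353750, f(1.580000) = 0.894103 (opposite signs)
step 1: m = 1.068000, f(m) = -0.076505 < 0 → root in [1.068000, 1.580000]
step 2: m = 1.324000, f(m) = 0.437991 > 0 → root in [1.068000, 1.324000]
step 3: m = 1.196000, f(m) = 0.189003 > 0 → root in [1.068000, 1.196000]
Midpoint of [1.068000, 1.196000] = 1.132000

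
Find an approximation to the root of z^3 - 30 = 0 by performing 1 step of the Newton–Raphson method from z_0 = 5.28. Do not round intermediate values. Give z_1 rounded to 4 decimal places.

f'(z) = 3z^2
z_0 = 5.280000: f = 117.197952, f' = 83.635200 → z_1 = 5.280000 - (117.197952)/(83.635200) = 3.878701

3.8787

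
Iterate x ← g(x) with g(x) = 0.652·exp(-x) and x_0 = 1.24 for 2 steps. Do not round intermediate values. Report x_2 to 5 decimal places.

0.53989

x_1 = g(1.240000) = 0.188679
x_2 = g(0.188679) = 0.539890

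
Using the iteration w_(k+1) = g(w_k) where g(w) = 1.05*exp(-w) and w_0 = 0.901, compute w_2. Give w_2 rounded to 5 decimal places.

0.68545

w_1 = g(0.901000) = 0.426471
w_2 = g(0.426471) = 0.685449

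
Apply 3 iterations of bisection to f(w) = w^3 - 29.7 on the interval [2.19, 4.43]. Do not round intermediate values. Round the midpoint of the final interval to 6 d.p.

f(2.190000) = -19.196541, f(4.430000) = 57.238307 (opposite signs)
step 1: m = 3.310000, f(m) = 6.564691 > 0 → root in [2.190000, 3.310000]
step 2: m = 2.750000, f(m) = -8.903125 < 0 → root in [2.750000, 3.310000]
step 3: m = 3.030000, f(m) = -1.881873 < 0 → root in [3.030000, 3.310000]
Midpoint of [3.030000, 3.310000] = 3.170000

3.170000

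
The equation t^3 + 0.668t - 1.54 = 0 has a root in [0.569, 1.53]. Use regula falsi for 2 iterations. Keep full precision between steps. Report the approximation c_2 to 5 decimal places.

0.90175

False-position update: c = (a·f(b) − b·f(a))/(f(b) − f(a)); replace the endpoint whose sign matches f(c).
f(0.569000) = -0.975688, f(1.530000) = 3.063617
step 1: c = 0.801128, f(c) = -0.490677 < 0 → new bracket [0.801128, 1.530000]
step 2: c = 0.901750, f(c) = -0.204369 < 0 → new bracket [0.901750, 1.530000]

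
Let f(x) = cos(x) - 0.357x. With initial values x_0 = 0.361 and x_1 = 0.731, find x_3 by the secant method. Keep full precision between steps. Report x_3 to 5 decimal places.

f(x_0) = 0.806667, f(x_1) = 0.483540
x_2 = 0.731000 - (0.483540)·(0.731000 - 0.361000)/(0.483540 - (0.806667)) = 1.284683; f(x_2) = -0.176406
x_3 = 1.284683 - (-0.176406)·(1.284683 - 0.731000)/(-0.176406 - (0.483540)) = 1.136681; f(x_3) = 0.014812

1.13668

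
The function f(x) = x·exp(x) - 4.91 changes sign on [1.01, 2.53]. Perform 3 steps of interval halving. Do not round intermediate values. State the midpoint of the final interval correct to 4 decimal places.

f(1.010000) = -2.136943, f(2.530000) = 26.850371 (opposite signs)
step 1: m = 1.770000, f(m) = 5.481410 > 0 → root in [1.010000, 1.770000]
step 2: m = 1.390000, f(m) = 0.670642 > 0 → root in [1.010000, 1.390000]
step 3: m = 1.200000, f(m) = -0.925860 < 0 → root in [1.200000, 1.390000]
Midpoint of [1.200000, 1.390000] = 1.295000

1.2950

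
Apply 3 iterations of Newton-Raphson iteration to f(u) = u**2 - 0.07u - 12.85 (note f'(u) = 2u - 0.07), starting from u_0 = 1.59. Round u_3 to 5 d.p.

3.62411

u_0 = 1.590000: f = -10.433200, f' = 3.110000 → u_1 = 1.590000 - (-10.433200)/(3.110000) = 4.944727
u_1 = 4.944727: f = 11.254191, f' = 9.819453 → u_2 = 4.944727 - (11.254191)/(9.819453) = 3.798615
u_2 = 3.798615: f = 1.313572, f' = 7.527230 → u_3 = 3.798615 - (1.313572)/(7.527230) = 3.624106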